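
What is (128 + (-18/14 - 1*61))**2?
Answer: 211600/49 ≈ 4318.4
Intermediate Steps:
(128 + (-18/14 - 1*61))**2 = (128 + (-18*1/14 - 61))**2 = (128 + (-9/7 - 61))**2 = (128 - 436/7)**2 = (460/7)**2 = 211600/49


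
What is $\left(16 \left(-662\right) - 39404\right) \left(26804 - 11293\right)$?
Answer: $-775487956$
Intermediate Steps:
$\left(16 \left(-662\right) - 39404\right) \left(26804 - 11293\right) = \left(-10592 - 39404\right) 15511 = \left(-49996\right) 15511 = -775487956$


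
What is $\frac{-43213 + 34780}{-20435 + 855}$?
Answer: $\frac{8433}{19580} \approx 0.43069$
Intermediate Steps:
$\frac{-43213 + 34780}{-20435 + 855} = - \frac{8433}{-19580} = \left(-8433\right) \left(- \frac{1}{19580}\right) = \frac{8433}{19580}$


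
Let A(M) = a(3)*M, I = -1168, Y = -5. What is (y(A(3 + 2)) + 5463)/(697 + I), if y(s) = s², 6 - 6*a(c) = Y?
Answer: -199693/16956 ≈ -11.777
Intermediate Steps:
a(c) = 11/6 (a(c) = 1 - ⅙*(-5) = 1 + ⅚ = 11/6)
A(M) = 11*M/6
(y(A(3 + 2)) + 5463)/(697 + I) = ((11*(3 + 2)/6)² + 5463)/(697 - 1168) = (((11/6)*5)² + 5463)/(-471) = ((55/6)² + 5463)*(-1/471) = (3025/36 + 5463)*(-1/471) = (199693/36)*(-1/471) = -199693/16956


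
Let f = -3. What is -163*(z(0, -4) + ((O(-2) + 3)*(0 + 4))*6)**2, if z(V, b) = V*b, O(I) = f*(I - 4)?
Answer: -41404608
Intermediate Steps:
O(I) = 12 - 3*I (O(I) = -3*(I - 4) = -3*(-4 + I) = 12 - 3*I)
-163*(z(0, -4) + ((O(-2) + 3)*(0 + 4))*6)**2 = -163*(0*(-4) + (((12 - 3*(-2)) + 3)*(0 + 4))*6)**2 = -163*(0 + (((12 + 6) + 3)*4)*6)**2 = -163*(0 + ((18 + 3)*4)*6)**2 = -163*(0 + (21*4)*6)**2 = -163*(0 + 84*6)**2 = -163*(0 + 504)**2 = -163*504**2 = -163*254016 = -41404608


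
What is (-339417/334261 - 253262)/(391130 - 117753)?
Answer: -84655948799/91379269397 ≈ -0.92642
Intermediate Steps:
(-339417/334261 - 253262)/(391130 - 117753) = (-339417*1/334261 - 253262)/273377 = (-339417/334261 - 253262)*(1/273377) = -84655948799/334261*1/273377 = -84655948799/91379269397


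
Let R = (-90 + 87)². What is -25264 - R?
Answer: -25273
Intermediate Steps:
R = 9 (R = (-3)² = 9)
-25264 - R = -25264 - 1*9 = -25264 - 9 = -25273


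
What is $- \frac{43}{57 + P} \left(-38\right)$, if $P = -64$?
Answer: $- \frac{1634}{7} \approx -233.43$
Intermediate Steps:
$- \frac{43}{57 + P} \left(-38\right) = - \frac{43}{57 - 64} \left(-38\right) = - \frac{43}{-7} \left(-38\right) = \left(-43\right) \left(- \frac{1}{7}\right) \left(-38\right) = \frac{43}{7} \left(-38\right) = - \frac{1634}{7}$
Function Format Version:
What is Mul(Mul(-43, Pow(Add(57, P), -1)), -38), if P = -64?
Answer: Rational(-1634, 7) ≈ -233.43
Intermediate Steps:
Mul(Mul(-43, Pow(Add(57, P), -1)), -38) = Mul(Mul(-43, Pow(Add(57, -64), -1)), -38) = Mul(Mul(-43, Pow(-7, -1)), -38) = Mul(Mul(-43, Rational(-1, 7)), -38) = Mul(Rational(43, 7), -38) = Rational(-1634, 7)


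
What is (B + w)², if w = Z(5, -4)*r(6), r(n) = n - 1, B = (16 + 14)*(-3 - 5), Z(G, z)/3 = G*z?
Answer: 291600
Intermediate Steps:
Z(G, z) = 3*G*z (Z(G, z) = 3*(G*z) = 3*G*z)
B = -240 (B = 30*(-8) = -240)
r(n) = -1 + n
w = -300 (w = (3*5*(-4))*(-1 + 6) = -60*5 = -300)
(B + w)² = (-240 - 300)² = (-540)² = 291600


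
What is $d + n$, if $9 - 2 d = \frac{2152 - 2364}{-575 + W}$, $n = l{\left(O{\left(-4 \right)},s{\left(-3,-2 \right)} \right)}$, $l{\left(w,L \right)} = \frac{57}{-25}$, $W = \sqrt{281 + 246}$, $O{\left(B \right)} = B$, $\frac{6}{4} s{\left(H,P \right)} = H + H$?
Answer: $\frac{16796689}{8252450} - \frac{53 \sqrt{527}}{165049} \approx 2.028$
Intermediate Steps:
$s{\left(H,P \right)} = \frac{4 H}{3}$ ($s{\left(H,P \right)} = \frac{2 \left(H + H\right)}{3} = \frac{2 \cdot 2 H}{3} = \frac{4 H}{3}$)
$W = \sqrt{527} \approx 22.956$
$l{\left(w,L \right)} = - \frac{57}{25}$ ($l{\left(w,L \right)} = 57 \left(- \frac{1}{25}\right) = - \frac{57}{25}$)
$n = - \frac{57}{25} \approx -2.28$
$d = \frac{9}{2} + \frac{106}{-575 + \sqrt{527}}$ ($d = \frac{9}{2} - \frac{\left(2152 - 2364\right) \frac{1}{-575 + \sqrt{527}}}{2} = \frac{9}{2} - \frac{\left(-212\right) \frac{1}{-575 + \sqrt{527}}}{2} = \frac{9}{2} + \frac{106}{-575 + \sqrt{527}} \approx 4.308$)
$d + n = \left(\frac{1424491}{330098} - \frac{53 \sqrt{527}}{165049}\right) - \frac{57}{25} = \frac{16796689}{8252450} - \frac{53 \sqrt{527}}{165049}$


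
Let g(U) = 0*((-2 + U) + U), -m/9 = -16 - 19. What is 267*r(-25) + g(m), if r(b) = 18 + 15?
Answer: 8811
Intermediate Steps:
m = 315 (m = -9*(-16 - 19) = -9*(-35) = 315)
g(U) = 0 (g(U) = 0*(-2 + 2*U) = 0)
r(b) = 33
267*r(-25) + g(m) = 267*33 + 0 = 8811 + 0 = 8811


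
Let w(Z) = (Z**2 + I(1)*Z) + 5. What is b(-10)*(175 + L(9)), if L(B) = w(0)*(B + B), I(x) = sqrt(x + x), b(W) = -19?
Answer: -5035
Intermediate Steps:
I(x) = sqrt(2)*sqrt(x) (I(x) = sqrt(2*x) = sqrt(2)*sqrt(x))
w(Z) = 5 + Z**2 + Z*sqrt(2) (w(Z) = (Z**2 + (sqrt(2)*sqrt(1))*Z) + 5 = (Z**2 + (sqrt(2)*1)*Z) + 5 = (Z**2 + sqrt(2)*Z) + 5 = (Z**2 + Z*sqrt(2)) + 5 = 5 + Z**2 + Z*sqrt(2))
L(B) = 10*B (L(B) = (5 + 0**2 + 0*sqrt(2))*(B + B) = (5 + 0 + 0)*(2*B) = 5*(2*B) = 10*B)
b(-10)*(175 + L(9)) = -19*(175 + 10*9) = -19*(175 + 90) = -19*265 = -5035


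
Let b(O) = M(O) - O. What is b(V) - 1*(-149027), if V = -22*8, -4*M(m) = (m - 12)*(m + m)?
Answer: 132659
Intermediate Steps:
M(m) = -m*(-12 + m)/2 (M(m) = -(m - 12)*(m + m)/4 = -(-12 + m)*2*m/4 = -m*(-12 + m)/2)
V = -176
b(O) = -O + O*(12 - O)/2 (b(O) = O*(12 - O)/2 - O = -O + O*(12 - O)/2)
b(V) - 1*(-149027) = (1/2)*(-176)*(10 - 1*(-176)) - 1*(-149027) = (1/2)*(-176)*(10 + 176) + 149027 = (1/2)*(-176)*186 + 149027 = -16368 + 149027 = 132659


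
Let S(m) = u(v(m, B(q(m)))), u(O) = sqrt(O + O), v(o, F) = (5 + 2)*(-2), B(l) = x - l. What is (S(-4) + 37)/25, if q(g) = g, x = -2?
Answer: 37/25 + 2*I*sqrt(7)/25 ≈ 1.48 + 0.21166*I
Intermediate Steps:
B(l) = -2 - l
v(o, F) = -14 (v(o, F) = 7*(-2) = -14)
u(O) = sqrt(2)*sqrt(O) (u(O) = sqrt(2*O) = sqrt(2)*sqrt(O))
S(m) = 2*I*sqrt(7) (S(m) = sqrt(2)*sqrt(-14) = sqrt(2)*(I*sqrt(14)) = 2*I*sqrt(7))
(S(-4) + 37)/25 = (2*I*sqrt(7) + 37)/25 = (37 + 2*I*sqrt(7))/25 = 37/25 + 2*I*sqrt(7)/25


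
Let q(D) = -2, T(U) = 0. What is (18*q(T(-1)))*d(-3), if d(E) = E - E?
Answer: 0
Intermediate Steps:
d(E) = 0
(18*q(T(-1)))*d(-3) = (18*(-2))*0 = -36*0 = 0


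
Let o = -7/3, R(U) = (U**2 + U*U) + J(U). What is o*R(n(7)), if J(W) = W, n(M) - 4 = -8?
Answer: -196/3 ≈ -65.333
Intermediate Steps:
n(M) = -4 (n(M) = 4 - 8 = -4)
R(U) = U + 2*U**2 (R(U) = (U**2 + U*U) + U = (U**2 + U**2) + U = 2*U**2 + U = U + 2*U**2)
o = -7/3 (o = -7*1/3 = -7/3 ≈ -2.3333)
o*R(n(7)) = -(-28)*(1 + 2*(-4))/3 = -(-28)*(1 - 8)/3 = -(-28)*(-7)/3 = -7/3*28 = -196/3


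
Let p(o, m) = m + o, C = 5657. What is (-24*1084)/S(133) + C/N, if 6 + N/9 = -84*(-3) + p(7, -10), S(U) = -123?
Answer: 19197601/89667 ≈ 214.10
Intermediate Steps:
N = 2187 (N = -54 + 9*(-84*(-3) + (-10 + 7)) = -54 + 9*(252 - 3) = -54 + 9*249 = -54 + 2241 = 2187)
(-24*1084)/S(133) + C/N = -24*1084/(-123) + 5657/2187 = -26016*(-1/123) + 5657*(1/2187) = 8672/41 + 5657/2187 = 19197601/89667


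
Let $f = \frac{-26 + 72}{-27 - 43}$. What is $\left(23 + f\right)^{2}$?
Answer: $\frac{611524}{1225} \approx 499.2$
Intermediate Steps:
$f = - \frac{23}{35}$ ($f = \frac{46}{-70} = 46 \left(- \frac{1}{70}\right) = - \frac{23}{35} \approx -0.65714$)
$\left(23 + f\right)^{2} = \left(23 - \frac{23}{35}\right)^{2} = \left(\frac{782}{35}\right)^{2} = \frac{611524}{1225}$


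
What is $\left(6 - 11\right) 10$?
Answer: $-50$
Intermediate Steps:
$\left(6 - 11\right) 10 = \left(-5\right) 10 = -50$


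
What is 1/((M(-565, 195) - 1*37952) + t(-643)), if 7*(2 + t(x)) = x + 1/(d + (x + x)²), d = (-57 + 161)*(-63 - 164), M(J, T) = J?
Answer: -11411316/440600691887 ≈ -2.5899e-5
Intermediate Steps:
d = -23608 (d = 104*(-227) = -23608)
t(x) = -2 + x/7 + 1/(7*(-23608 + 4*x²)) (t(x) = -2 + (x + 1/(-23608 + (x + x)²))/7 = -2 + (x + 1/(-23608 + (2*x)²))/7 = -2 + (x + 1/(-23608 + 4*x²))/7 = -2 + (x/7 + 1/(7*(-23608 + 4*x²))) = -2 + x/7 + 1/(7*(-23608 + 4*x²)))
1/((M(-565, 195) - 1*37952) + t(-643)) = 1/((-565 - 1*37952) + (330513 - 23608*(-643) - 56*(-643)² + 4*(-643)³)/(28*(-5902 + (-643)²))) = 1/((-565 - 37952) + (330513 + 15179944 - 56*413449 + 4*(-265847707))/(28*(-5902 + 413449))) = 1/(-38517 + (1/28)*(330513 + 15179944 - 23153144 - 1063390828)/407547) = 1/(-38517 + (1/28)*(1/407547)*(-1071033515)) = 1/(-38517 - 1071033515/11411316) = 1/(-440600691887/11411316) = -11411316/440600691887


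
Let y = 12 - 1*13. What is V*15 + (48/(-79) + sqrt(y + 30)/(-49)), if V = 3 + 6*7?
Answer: 53277/79 - sqrt(29)/49 ≈ 674.28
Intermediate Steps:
y = -1 (y = 12 - 13 = -1)
V = 45 (V = 3 + 42 = 45)
V*15 + (48/(-79) + sqrt(y + 30)/(-49)) = 45*15 + (48/(-79) + sqrt(-1 + 30)/(-49)) = 675 + (48*(-1/79) + sqrt(29)*(-1/49)) = 675 + (-48/79 - sqrt(29)/49) = 53277/79 - sqrt(29)/49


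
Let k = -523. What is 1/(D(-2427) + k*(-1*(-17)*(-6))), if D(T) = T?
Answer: 1/50919 ≈ 1.9639e-5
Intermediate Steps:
1/(D(-2427) + k*(-1*(-17)*(-6))) = 1/(-2427 - 523*(-1*(-17))*(-6)) = 1/(-2427 - 8891*(-6)) = 1/(-2427 - 523*(-102)) = 1/(-2427 + 53346) = 1/50919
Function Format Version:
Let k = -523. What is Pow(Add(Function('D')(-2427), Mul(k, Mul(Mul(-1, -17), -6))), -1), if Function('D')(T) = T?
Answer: Rational(1, 50919) ≈ 1.9639e-5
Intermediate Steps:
Pow(Add(Function('D')(-2427), Mul(k, Mul(Mul(-1, -17), -6))), -1) = Pow(Add(-2427, Mul(-523, Mul(Mul(-1, -17), -6))), -1) = Pow(Add(-2427, Mul(-523, Mul(17, -6))), -1) = Pow(Add(-2427, Mul(-523, -102)), -1) = Pow(Add(-2427, 53346), -1) = Pow(50919, -1) = Rational(1, 50919)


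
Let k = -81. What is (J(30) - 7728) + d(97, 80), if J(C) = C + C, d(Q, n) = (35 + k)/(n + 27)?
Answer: -820522/107 ≈ -7668.4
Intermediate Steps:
d(Q, n) = -46/(27 + n) (d(Q, n) = (35 - 81)/(n + 27) = -46/(27 + n))
J(C) = 2*C
(J(30) - 7728) + d(97, 80) = (2*30 - 7728) - 46/(27 + 80) = (60 - 7728) - 46/107 = -7668 - 46*1/107 = -7668 - 46/107 = -820522/107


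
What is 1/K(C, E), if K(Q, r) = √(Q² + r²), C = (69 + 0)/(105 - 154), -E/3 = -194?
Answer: 49*√90364565/271093695 ≈ 0.0017182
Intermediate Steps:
E = 582 (E = -3*(-194) = 582)
C = -69/49 (C = 69/(-49) = 69*(-1/49) = -69/49 ≈ -1.4082)
1/K(C, E) = 1/(√((-69/49)² + 582²)) = 1/(√(4761/2401 + 338724)) = 1/(√(813281085/2401)) = 1/(3*√90364565/49) = 49*√90364565/271093695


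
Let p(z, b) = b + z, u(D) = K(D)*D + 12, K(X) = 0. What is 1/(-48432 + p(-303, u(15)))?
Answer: -1/48723 ≈ -2.0524e-5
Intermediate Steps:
u(D) = 12 (u(D) = 0*D + 12 = 0 + 12 = 12)
1/(-48432 + p(-303, u(15))) = 1/(-48432 + (12 - 303)) = 1/(-48432 - 291) = 1/(-48723) = -1/48723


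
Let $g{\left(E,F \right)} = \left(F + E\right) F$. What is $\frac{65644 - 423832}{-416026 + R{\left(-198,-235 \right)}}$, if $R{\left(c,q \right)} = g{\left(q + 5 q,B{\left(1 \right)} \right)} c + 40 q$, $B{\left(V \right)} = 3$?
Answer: $- \frac{89547}{102583} \approx -0.87292$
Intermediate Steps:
$g{\left(E,F \right)} = F \left(E + F\right)$ ($g{\left(E,F \right)} = \left(E + F\right) F = F \left(E + F\right)$)
$R{\left(c,q \right)} = 40 q + c \left(9 + 18 q\right)$ ($R{\left(c,q \right)} = 3 \left(\left(q + 5 q\right) + 3\right) c + 40 q = 3 \left(6 q + 3\right) c + 40 q = 3 \left(3 + 6 q\right) c + 40 q = \left(9 + 18 q\right) c + 40 q = c \left(9 + 18 q\right) + 40 q = 40 q + c \left(9 + 18 q\right)$)
$\frac{65644 - 423832}{-416026 + R{\left(-198,-235 \right)}} = \frac{65644 - 423832}{-416026 + \left(40 \left(-235\right) + 9 \left(-198\right) \left(1 + 2 \left(-235\right)\right)\right)} = - \frac{358188}{-416026 - \left(9400 + 1782 \left(1 - 470\right)\right)} = - \frac{358188}{-416026 - \left(9400 + 1782 \left(-469\right)\right)} = - \frac{358188}{-416026 + \left(-9400 + 835758\right)} = - \frac{358188}{-416026 + 826358} = - \frac{358188}{410332} = \left(-358188\right) \frac{1}{410332} = - \frac{89547}{102583}$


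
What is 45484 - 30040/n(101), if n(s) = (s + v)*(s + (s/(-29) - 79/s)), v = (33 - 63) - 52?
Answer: 244770714892/5383403 ≈ 45468.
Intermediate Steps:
v = -82 (v = -30 - 52 = -82)
n(s) = (-82 + s)*(-79/s + 28*s/29) (n(s) = (s - 82)*(s + (s/(-29) - 79/s)) = (-82 + s)*(s + (s*(-1/29) - 79/s)) = (-82 + s)*(s + (-s/29 - 79/s)) = (-82 + s)*(s + (-79/s - s/29)) = (-82 + s)*(-79/s + 28*s/29))
45484 - 30040/n(101) = 45484 - 30040/((1/29)*(187862 + 101*(-2291 - 2296*101 + 28*101²))/101) = 45484 - 30040/((1/29)*(1/101)*(187862 + 101*(-2291 - 231896 + 28*10201))) = 45484 - 30040/((1/29)*(1/101)*(187862 + 101*(-2291 - 231896 + 285628))) = 45484 - 30040/((1/29)*(1/101)*(187862 + 101*51441)) = 45484 - 30040/((1/29)*(1/101)*(187862 + 5195541)) = 45484 - 30040/((1/29)*(1/101)*5383403) = 45484 - 30040/5383403/2929 = 45484 - 30040*2929/5383403 = 45484 - 1*87987160/5383403 = 45484 - 87987160/5383403 = 244770714892/5383403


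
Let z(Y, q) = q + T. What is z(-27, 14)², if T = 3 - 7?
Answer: 100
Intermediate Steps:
T = -4
z(Y, q) = -4 + q (z(Y, q) = q - 4 = -4 + q)
z(-27, 14)² = (-4 + 14)² = 10² = 100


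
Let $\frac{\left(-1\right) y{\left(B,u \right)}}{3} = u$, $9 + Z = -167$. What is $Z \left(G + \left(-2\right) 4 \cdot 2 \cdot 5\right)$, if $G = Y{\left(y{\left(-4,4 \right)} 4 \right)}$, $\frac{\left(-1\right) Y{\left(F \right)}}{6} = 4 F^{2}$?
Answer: $9746176$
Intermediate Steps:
$Z = -176$ ($Z = -9 - 167 = -176$)
$y{\left(B,u \right)} = - 3 u$
$Y{\left(F \right)} = - 24 F^{2}$ ($Y{\left(F \right)} = - 6 \cdot 4 F^{2} = - 24 F^{2}$)
$G = -55296$ ($G = - 24 \left(\left(-3\right) 4 \cdot 4\right)^{2} = - 24 \left(\left(-12\right) 4\right)^{2} = - 24 \left(-48\right)^{2} = \left(-24\right) 2304 = -55296$)
$Z \left(G + \left(-2\right) 4 \cdot 2 \cdot 5\right) = - 176 \left(-55296 + \left(-2\right) 4 \cdot 2 \cdot 5\right) = - 176 \left(-55296 + \left(-8\right) 2 \cdot 5\right) = - 176 \left(-55296 - 80\right) = \left(-176\right) \left(-55376\right) = 9746176$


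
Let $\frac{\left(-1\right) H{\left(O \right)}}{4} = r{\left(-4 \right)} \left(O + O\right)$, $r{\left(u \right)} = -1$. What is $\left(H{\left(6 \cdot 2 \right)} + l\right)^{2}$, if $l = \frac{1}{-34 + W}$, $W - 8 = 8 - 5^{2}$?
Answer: $\frac{17032129}{1849} \approx 9211.5$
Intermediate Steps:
$W = -9$ ($W = 8 + \left(8 - 5^{2}\right) = 8 + \left(8 - 25\right) = 8 - 17 = -9$)
$H{\left(O \right)} = 8 O$ ($H{\left(O \right)} = - 4 \left(- (O + O)\right) = - 4 \left(- 2 O\right) = 8 O$)
$l = - \frac{1}{43}$ ($l = \frac{1}{-34 - 9} = \frac{1}{-43} = - \frac{1}{43} \approx -0.023256$)
$\left(H{\left(6 \cdot 2 \right)} + l\right)^{2} = \left(8 \cdot 6 \cdot 2 - \frac{1}{43}\right)^{2} = \left(8 \cdot 12 - \frac{1}{43}\right)^{2} = \left(96 - \frac{1}{43}\right)^{2} = \left(\frac{4127}{43}\right)^{2} = \frac{17032129}{1849}$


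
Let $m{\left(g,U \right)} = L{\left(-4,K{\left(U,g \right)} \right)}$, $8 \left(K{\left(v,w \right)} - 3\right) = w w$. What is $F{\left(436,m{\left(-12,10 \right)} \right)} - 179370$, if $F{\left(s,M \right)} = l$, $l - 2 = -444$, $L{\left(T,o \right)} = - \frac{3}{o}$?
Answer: $-179812$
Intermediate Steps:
$K{\left(v,w \right)} = 3 + \frac{w^{2}}{8}$ ($K{\left(v,w \right)} = 3 + \frac{w w}{8} = 3 + \frac{w^{2}}{8}$)
$l = -442$ ($l = 2 - 444 = -442$)
$m{\left(g,U \right)} = - \frac{3}{3 + \frac{g^{2}}{8}}$
$F{\left(s,M \right)} = -442$
$F{\left(436,m{\left(-12,10 \right)} \right)} - 179370 = -442 - 179370 = -179812$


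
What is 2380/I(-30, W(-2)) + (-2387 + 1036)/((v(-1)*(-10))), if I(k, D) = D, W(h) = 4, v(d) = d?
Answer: 4599/10 ≈ 459.90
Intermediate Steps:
2380/I(-30, W(-2)) + (-2387 + 1036)/((v(-1)*(-10))) = 2380/4 + (-2387 + 1036)/((-1*(-10))) = 2380*(¼) - 1351/10 = 595 - 1351*⅒ = 595 - 1351/10 = 4599/10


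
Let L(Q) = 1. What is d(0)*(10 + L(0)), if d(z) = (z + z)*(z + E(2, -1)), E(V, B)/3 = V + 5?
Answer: 0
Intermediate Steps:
E(V, B) = 15 + 3*V (E(V, B) = 3*(V + 5) = 3*(5 + V) = 15 + 3*V)
d(z) = 2*z*(21 + z) (d(z) = (z + z)*(z + (15 + 3*2)) = (2*z)*(z + (15 + 6)) = (2*z)*(z + 21) = (2*z)*(21 + z) = 2*z*(21 + z))
d(0)*(10 + L(0)) = (2*0*(21 + 0))*(10 + 1) = (2*0*21)*11 = 0*11 = 0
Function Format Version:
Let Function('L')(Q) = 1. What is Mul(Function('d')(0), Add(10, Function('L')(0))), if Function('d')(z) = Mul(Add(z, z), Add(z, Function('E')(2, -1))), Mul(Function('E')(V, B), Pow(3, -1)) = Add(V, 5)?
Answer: 0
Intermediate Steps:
Function('E')(V, B) = Add(15, Mul(3, V)) (Function('E')(V, B) = Mul(3, Add(V, 5)) = Mul(3, Add(5, V)) = Add(15, Mul(3, V)))
Function('d')(z) = Mul(2, z, Add(21, z)) (Function('d')(z) = Mul(Add(z, z), Add(z, Add(15, Mul(3, 2)))) = Mul(Mul(2, z), Add(z, Add(15, 6))) = Mul(Mul(2, z), Add(z, 21)) = Mul(Mul(2, z), Add(21, z)) = Mul(2, z, Add(21, z)))
Mul(Function('d')(0), Add(10, Function('L')(0))) = Mul(Mul(2, 0, Add(21, 0)), Add(10, 1)) = Mul(Mul(2, 0, 21), 11) = Mul(0, 11) = 0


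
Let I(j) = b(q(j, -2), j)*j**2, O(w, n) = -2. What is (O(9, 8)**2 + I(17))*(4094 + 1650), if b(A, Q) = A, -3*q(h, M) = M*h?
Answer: 56509472/3 ≈ 1.8836e+7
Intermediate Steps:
q(h, M) = -M*h/3
I(j) = 2*j**3/3 (I(j) = (-1/3*(-2)*j)*j**2 = (2*j/3)*j**2 = 2*j**3/3)
(O(9, 8)**2 + I(17))*(4094 + 1650) = ((-2)**2 + (2/3)*17**3)*(4094 + 1650) = (4 + (2/3)*4913)*5744 = (4 + 9826/3)*5744 = (9838/3)*5744 = 56509472/3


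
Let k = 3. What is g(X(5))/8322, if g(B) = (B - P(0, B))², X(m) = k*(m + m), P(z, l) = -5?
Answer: 1225/8322 ≈ 0.14720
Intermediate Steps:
X(m) = 6*m (X(m) = 3*(m + m) = 3*(2*m) = 6*m)
g(B) = (5 + B)² (g(B) = (B - 1*(-5))² = (B + 5)² = (5 + B)²)
g(X(5))/8322 = (5 + 6*5)²/8322 = (5 + 30)²*(1/8322) = 35²*(1/8322) = 1225*(1/8322) = 1225/8322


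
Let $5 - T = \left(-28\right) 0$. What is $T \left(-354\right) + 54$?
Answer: $-1716$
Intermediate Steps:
$T = 5$ ($T = 5 - \left(-28\right) 0 = 5 - 0 = 5 + 0 = 5$)
$T \left(-354\right) + 54 = 5 \left(-354\right) + 54 = -1770 + 54 = -1716$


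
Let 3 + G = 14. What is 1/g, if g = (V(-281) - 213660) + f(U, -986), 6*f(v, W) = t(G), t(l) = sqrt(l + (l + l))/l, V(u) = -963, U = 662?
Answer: -28330236/6080320241027 - 2*sqrt(33)/6080320241027 ≈ -4.6593e-6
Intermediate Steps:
G = 11 (G = -3 + 14 = 11)
t(l) = sqrt(3)/sqrt(l) (t(l) = sqrt(l + 2*l)/l = sqrt(3*l)/l = (sqrt(3)*sqrt(l))/l = sqrt(3)/sqrt(l))
f(v, W) = sqrt(33)/66 (f(v, W) = (sqrt(3)/sqrt(11))/6 = (sqrt(3)*(sqrt(11)/11))/6 = (sqrt(33)/11)/6 = sqrt(33)/66)
g = -214623 + sqrt(33)/66 (g = (-963 - 213660) + sqrt(33)/66 = -214623 + sqrt(33)/66 ≈ -2.1462e+5)
1/g = 1/(-214623 + sqrt(33)/66)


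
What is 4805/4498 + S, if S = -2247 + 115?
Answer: -9584931/4498 ≈ -2130.9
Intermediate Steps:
S = -2132
4805/4498 + S = 4805/4498 - 2132 = -9584931/4498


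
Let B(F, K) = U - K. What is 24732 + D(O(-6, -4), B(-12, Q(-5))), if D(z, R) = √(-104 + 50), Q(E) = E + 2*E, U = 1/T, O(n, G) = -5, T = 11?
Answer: 24732 + 3*I*√6 ≈ 24732.0 + 7.3485*I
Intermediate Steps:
U = 1/11 ≈ 0.090909
Q(E) = 3*E
B(F, K) = 1/11 - K
D(z, R) = 3*I*√6 (D(z, R) = √(-54) = 3*I*√6)
24732 + D(O(-6, -4), B(-12, Q(-5))) = 24732 + 3*I*√6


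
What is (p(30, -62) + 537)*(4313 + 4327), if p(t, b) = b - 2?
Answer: 4086720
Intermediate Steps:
p(t, b) = -2 + b
(p(30, -62) + 537)*(4313 + 4327) = ((-2 - 62) + 537)*(4313 + 4327) = (-64 + 537)*8640 = 473*8640 = 4086720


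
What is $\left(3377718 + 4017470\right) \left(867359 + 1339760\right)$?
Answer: $16322059943372$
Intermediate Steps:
$\left(3377718 + 4017470\right) \left(867359 + 1339760\right) = 7395188 \cdot 2207119 = 16322059943372$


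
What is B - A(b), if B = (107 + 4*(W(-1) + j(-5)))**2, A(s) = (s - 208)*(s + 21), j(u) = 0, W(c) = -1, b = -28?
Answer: 8957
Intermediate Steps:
A(s) = (-208 + s)*(21 + s)
B = 10609 (B = (107 + 4*(-1 + 0))**2 = (107 + 4*(-1))**2 = (107 - 4)**2 = 103**2 = 10609)
B - A(b) = 10609 - (-4368 + (-28)**2 - 187*(-28)) = 10609 - (-4368 + 784 + 5236) = 10609 - 1*1652 = 10609 - 1652 = 8957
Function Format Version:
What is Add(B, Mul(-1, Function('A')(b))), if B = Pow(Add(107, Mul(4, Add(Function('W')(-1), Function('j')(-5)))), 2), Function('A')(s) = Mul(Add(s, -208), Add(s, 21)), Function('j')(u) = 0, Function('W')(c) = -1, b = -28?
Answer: 8957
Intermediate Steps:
Function('A')(s) = Mul(Add(-208, s), Add(21, s))
B = 10609 (B = Pow(Add(107, Mul(4, Add(-1, 0))), 2) = Pow(Add(107, Mul(4, -1)), 2) = Pow(Add(107, -4), 2) = Pow(103, 2) = 10609)
Add(B, Mul(-1, Function('A')(b))) = Add(10609, Mul(-1, Add(-4368, Pow(-28, 2), Mul(-187, -28)))) = Add(10609, Mul(-1, Add(-4368, 784, 5236))) = Add(10609, Mul(-1, 1652)) = Add(10609, -1652) = 8957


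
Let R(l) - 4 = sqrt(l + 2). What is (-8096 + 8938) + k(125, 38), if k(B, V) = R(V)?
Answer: 846 + 2*sqrt(10) ≈ 852.32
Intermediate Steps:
R(l) = 4 + sqrt(2 + l) (R(l) = 4 + sqrt(l + 2) = 4 + sqrt(2 + l))
k(B, V) = 4 + sqrt(2 + V)
(-8096 + 8938) + k(125, 38) = (-8096 + 8938) + (4 + sqrt(2 + 38)) = 842 + (4 + sqrt(40)) = 842 + (4 + 2*sqrt(10)) = 846 + 2*sqrt(10)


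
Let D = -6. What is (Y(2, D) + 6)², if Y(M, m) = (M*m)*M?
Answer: 324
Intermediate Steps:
Y(M, m) = m*M²
(Y(2, D) + 6)² = (-6*2² + 6)² = (-6*4 + 6)² = (-24 + 6)² = (-18)² = 324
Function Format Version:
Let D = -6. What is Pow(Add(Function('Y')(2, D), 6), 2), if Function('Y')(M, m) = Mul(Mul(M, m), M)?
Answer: 324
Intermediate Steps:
Function('Y')(M, m) = Mul(m, Pow(M, 2))
Pow(Add(Function('Y')(2, D), 6), 2) = Pow(Add(Mul(-6, Pow(2, 2)), 6), 2) = Pow(Add(Mul(-6, 4), 6), 2) = Pow(Add(-24, 6), 2) = Pow(-18, 2) = 324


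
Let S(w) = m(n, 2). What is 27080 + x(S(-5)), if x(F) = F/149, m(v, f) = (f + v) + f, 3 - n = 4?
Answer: 4034923/149 ≈ 27080.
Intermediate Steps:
n = -1 (n = 3 - 1*4 = 3 - 4 = -1)
m(v, f) = v + 2*f
S(w) = 3 (S(w) = -1 + 2*2 = -1 + 4 = 3)
x(F) = F/149 (x(F) = F*(1/149) = F/149)
27080 + x(S(-5)) = 27080 + (1/149)*3 = 27080 + 3/149 = 4034923/149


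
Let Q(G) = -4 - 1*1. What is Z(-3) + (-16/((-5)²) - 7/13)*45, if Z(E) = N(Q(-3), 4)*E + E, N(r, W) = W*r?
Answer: 258/65 ≈ 3.9692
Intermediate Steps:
Q(G) = -5 (Q(G) = -4 - 1 = -5)
Z(E) = -19*E (Z(E) = (4*(-5))*E + E = -20*E + E = -19*E)
Z(-3) + (-16/((-5)²) - 7/13)*45 = -19*(-3) + (-16/((-5)²) - 7/13)*45 = 57 + (-16/25 - 7*1/13)*45 = 57 + (-16*1/25 - 7/13)*45 = 57 + (-16/25 - 7/13)*45 = 57 - 383/325*45 = 57 - 3447/65 = 258/65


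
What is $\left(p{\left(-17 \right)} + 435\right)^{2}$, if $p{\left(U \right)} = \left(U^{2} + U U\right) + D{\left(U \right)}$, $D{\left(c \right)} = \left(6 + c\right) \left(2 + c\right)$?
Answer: $1387684$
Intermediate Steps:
$D{\left(c \right)} = \left(2 + c\right) \left(6 + c\right)$
$p{\left(U \right)} = 12 + 3 U^{2} + 8 U$ ($p{\left(U \right)} = \left(U^{2} + U U\right) + \left(12 + U^{2} + 8 U\right) = \left(U^{2} + U^{2}\right) + \left(12 + U^{2} + 8 U\right) = 2 U^{2} + \left(12 + U^{2} + 8 U\right) = 12 + 3 U^{2} + 8 U$)
$\left(p{\left(-17 \right)} + 435\right)^{2} = \left(\left(12 + 3 \left(-17\right)^{2} + 8 \left(-17\right)\right) + 435\right)^{2} = \left(\left(12 + 3 \cdot 289 - 136\right) + 435\right)^{2} = \left(\left(12 + 867 - 136\right) + 435\right)^{2} = \left(743 + 435\right)^{2} = 1178^{2} = 1387684$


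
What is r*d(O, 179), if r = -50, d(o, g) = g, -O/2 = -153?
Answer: -8950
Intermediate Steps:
O = 306 (O = -2*(-153) = 306)
r*d(O, 179) = -50*179 = -8950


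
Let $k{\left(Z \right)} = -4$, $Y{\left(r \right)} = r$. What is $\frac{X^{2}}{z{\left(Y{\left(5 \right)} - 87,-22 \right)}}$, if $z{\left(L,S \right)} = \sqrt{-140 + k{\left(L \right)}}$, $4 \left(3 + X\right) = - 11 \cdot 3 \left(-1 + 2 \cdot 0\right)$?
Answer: $- \frac{147 i}{64} \approx - 2.2969 i$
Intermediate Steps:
$X = \frac{21}{4}$ ($X = -3 + \frac{\left(-11\right) 3 \left(-1 + 2 \cdot 0\right)}{4} = -3 + \frac{\left(-11\right) 3 \left(-1 + 0\right)}{4} = -3 + \frac{\left(-11\right) 3 \left(-1\right)}{4} = -3 + \frac{\left(-11\right) \left(-3\right)}{4} = -3 + \frac{1}{4} \cdot 33 = -3 + \frac{33}{4} = \frac{21}{4} \approx 5.25$)
$z{\left(L,S \right)} = 12 i$ ($z{\left(L,S \right)} = \sqrt{-140 - 4} = \sqrt{-144} = 12 i$)
$\frac{X^{2}}{z{\left(Y{\left(5 \right)} - 87,-22 \right)}} = \frac{\left(\frac{21}{4}\right)^{2}}{12 i} = \frac{441 \left(- \frac{i}{12}\right)}{16} = - \frac{147 i}{64}$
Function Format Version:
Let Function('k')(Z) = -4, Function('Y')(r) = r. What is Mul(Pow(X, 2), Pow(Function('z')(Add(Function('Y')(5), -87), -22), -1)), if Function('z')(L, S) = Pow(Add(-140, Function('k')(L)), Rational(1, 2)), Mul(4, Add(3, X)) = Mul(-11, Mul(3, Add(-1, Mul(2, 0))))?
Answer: Mul(Rational(-147, 64), I) ≈ Mul(-2.2969, I)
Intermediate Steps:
X = Rational(21, 4) (X = Add(-3, Mul(Rational(1, 4), Mul(-11, Mul(3, Add(-1, Mul(2, 0)))))) = Add(-3, Mul(Rational(1, 4), Mul(-11, Mul(3, Add(-1, 0))))) = Add(-3, Mul(Rational(1, 4), Mul(-11, Mul(3, -1)))) = Add(-3, Mul(Rational(1, 4), Mul(-11, -3))) = Add(-3, Mul(Rational(1, 4), 33)) = Add(-3, Rational(33, 4)) = Rational(21, 4) ≈ 5.2500)
Function('z')(L, S) = Mul(12, I) (Function('z')(L, S) = Pow(Add(-140, -4), Rational(1, 2)) = Pow(-144, Rational(1, 2)) = Mul(12, I))
Mul(Pow(X, 2), Pow(Function('z')(Add(Function('Y')(5), -87), -22), -1)) = Mul(Pow(Rational(21, 4), 2), Pow(Mul(12, I), -1)) = Mul(Rational(441, 16), Mul(Rational(-1, 12), I)) = Mul(Rational(-147, 64), I)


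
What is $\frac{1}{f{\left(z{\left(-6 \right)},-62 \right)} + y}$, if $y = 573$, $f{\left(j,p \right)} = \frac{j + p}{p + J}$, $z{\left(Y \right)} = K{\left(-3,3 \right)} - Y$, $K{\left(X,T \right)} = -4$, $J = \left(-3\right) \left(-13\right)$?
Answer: $\frac{23}{13239} \approx 0.0017373$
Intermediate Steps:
$J = 39$
$z{\left(Y \right)} = -4 - Y$
$f{\left(j,p \right)} = \frac{j + p}{39 + p}$ ($f{\left(j,p \right)} = \frac{j + p}{p + 39} = \frac{j + p}{39 + p}$)
$\frac{1}{f{\left(z{\left(-6 \right)},-62 \right)} + y} = \frac{1}{\frac{\left(-4 - -6\right) - 62}{39 - 62} + 573} = \frac{1}{\frac{\left(-4 + 6\right) - 62}{-23} + 573} = \frac{1}{- \frac{2 - 62}{23} + 573} = \frac{1}{\left(- \frac{1}{23}\right) \left(-60\right) + 573} = \frac{1}{\frac{60}{23} + 573} = \frac{1}{\frac{13239}{23}} = \frac{23}{13239}$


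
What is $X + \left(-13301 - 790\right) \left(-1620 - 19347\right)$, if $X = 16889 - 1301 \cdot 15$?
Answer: $295443371$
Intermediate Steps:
$X = -2626$ ($X = 16889 - 19515 = -2626$)
$X + \left(-13301 - 790\right) \left(-1620 - 19347\right) = -2626 + \left(-13301 - 790\right) \left(-1620 - 19347\right) = -2626 - -295445997 = -2626 + 295445997 = 295443371$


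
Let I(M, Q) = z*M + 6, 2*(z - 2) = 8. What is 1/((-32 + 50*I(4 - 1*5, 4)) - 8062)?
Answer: -1/8094 ≈ -0.00012355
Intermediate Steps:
z = 6 (z = 2 + (½)*8 = 2 + 4 = 6)
I(M, Q) = 6 + 6*M (I(M, Q) = 6*M + 6 = 6 + 6*M)
1/((-32 + 50*I(4 - 1*5, 4)) - 8062) = 1/((-32 + 50*(6 + 6*(4 - 1*5))) - 8062) = 1/((-32 + 50*(6 + 6*(4 - 5))) - 8062) = 1/((-32 + 50*(6 + 6*(-1))) - 8062) = 1/((-32 + 50*(6 - 6)) - 8062) = 1/((-32 + 50*0) - 8062) = 1/((-32 + 0) - 8062) = 1/(-32 - 8062) = 1/(-8094) = -1/8094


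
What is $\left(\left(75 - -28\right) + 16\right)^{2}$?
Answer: $14161$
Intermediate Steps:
$\left(\left(75 - -28\right) + 16\right)^{2} = \left(\left(75 + 28\right) + 16\right)^{2} = \left(103 + 16\right)^{2} = 119^{2} = 14161$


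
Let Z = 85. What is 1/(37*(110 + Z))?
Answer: 1/7215 ≈ 0.00013860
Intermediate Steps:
1/(37*(110 + Z)) = 1/(37*(110 + 85)) = 1/(37*195) = 1/7215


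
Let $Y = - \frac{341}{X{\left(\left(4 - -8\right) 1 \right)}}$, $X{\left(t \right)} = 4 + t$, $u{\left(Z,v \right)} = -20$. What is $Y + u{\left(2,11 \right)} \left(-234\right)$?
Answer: $\frac{74539}{16} \approx 4658.7$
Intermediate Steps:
$Y = - \frac{341}{16}$ ($Y = - \frac{341}{4 + \left(4 - -8\right) 1} = - \frac{341}{4 + \left(4 + 8\right) 1} = - \frac{341}{4 + 12 \cdot 1} = - \frac{341}{4 + 12} = - \frac{341}{16} \approx -21.313$)
$Y + u{\left(2,11 \right)} \left(-234\right) = - \frac{341}{16} - -4680 = - \frac{341}{16} + 4680 = \frac{74539}{16}$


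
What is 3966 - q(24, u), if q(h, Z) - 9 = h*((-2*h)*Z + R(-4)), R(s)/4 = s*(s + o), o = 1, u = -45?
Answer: -49035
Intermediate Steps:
R(s) = 4*s*(1 + s) (R(s) = 4*(s*(s + 1)) = 4*(s*(1 + s)) = 4*s*(1 + s))
q(h, Z) = 9 + h*(48 - 2*Z*h) (q(h, Z) = 9 + h*((-2*h)*Z + 4*(-4)*(1 - 4)) = 9 + h*(-2*Z*h + 4*(-4)*(-3)) = 9 + h*(-2*Z*h + 48) = 9 + h*(48 - 2*Z*h))
3966 - q(24, u) = 3966 - (9 + 48*24 - 2*(-45)*24**2) = 3966 - (9 + 1152 - 2*(-45)*576) = 3966 - (9 + 1152 + 51840) = 3966 - 1*53001 = 3966 - 53001 = -49035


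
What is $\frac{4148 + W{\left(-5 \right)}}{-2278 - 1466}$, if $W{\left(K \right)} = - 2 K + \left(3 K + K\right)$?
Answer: $- \frac{2069}{1872} \approx -1.1052$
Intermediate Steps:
$W{\left(K \right)} = 2 K$ ($W{\left(K \right)} = - 2 K + 4 K = 2 K$)
$\frac{4148 + W{\left(-5 \right)}}{-2278 - 1466} = \frac{4148 + 2 \left(-5\right)}{-2278 - 1466} = \frac{4148 - 10}{-3744} = 4138 \left(- \frac{1}{3744}\right) = - \frac{2069}{1872}$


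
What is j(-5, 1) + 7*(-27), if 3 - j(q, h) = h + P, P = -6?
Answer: -181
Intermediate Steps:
j(q, h) = 9 - h (j(q, h) = 3 - (h - 6) = 3 - (-6 + h) = 3 + (6 - h) = 9 - h)
j(-5, 1) + 7*(-27) = (9 - 1*1) + 7*(-27) = (9 - 1) - 189 = 8 - 189 = -181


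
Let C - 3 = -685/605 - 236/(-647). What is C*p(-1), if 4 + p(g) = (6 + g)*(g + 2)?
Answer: 174778/78287 ≈ 2.2325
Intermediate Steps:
p(g) = -4 + (2 + g)*(6 + g) (p(g) = -4 + (6 + g)*(g + 2) = -4 + (6 + g)*(2 + g) = -4 + (2 + g)*(6 + g))
C = 174778/78287 (C = 3 + (-685/605 - 236/(-647)) = 3 + (-685*1/605 - 236*(-1/647)) = 3 + (-137/121 + 236/647) = 3 - 60083/78287 = 174778/78287 ≈ 2.2325)
C*p(-1) = 174778*(8 + (-1)² + 8*(-1))/78287 = 174778*(8 + 1 - 8)/78287 = (174778/78287)*1 = 174778/78287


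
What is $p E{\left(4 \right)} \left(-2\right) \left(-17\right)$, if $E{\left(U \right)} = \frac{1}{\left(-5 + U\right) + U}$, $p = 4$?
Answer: $\frac{136}{3} \approx 45.333$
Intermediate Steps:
$E{\left(U \right)} = \frac{1}{-5 + 2 U}$
$p E{\left(4 \right)} \left(-2\right) \left(-17\right) = 4 \frac{1}{-5 + 2 \cdot 4} \left(-2\right) \left(-17\right) = 4 \frac{1}{-5 + 8} \left(-2\right) \left(-17\right) = 4 \cdot \frac{1}{3} \left(-2\right) \left(-17\right) = 4 \left(- \frac{2}{3}\right) \left(-17\right) = \left(- \frac{8}{3}\right) \left(-17\right) = \frac{136}{3}$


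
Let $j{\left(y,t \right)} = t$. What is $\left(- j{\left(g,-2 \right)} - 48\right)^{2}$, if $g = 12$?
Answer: $2116$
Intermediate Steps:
$\left(- j{\left(g,-2 \right)} - 48\right)^{2} = \left(\left(-1\right) \left(-2\right) - 48\right)^{2} = \left(2 - 48\right)^{2} = \left(-46\right)^{2} = 2116$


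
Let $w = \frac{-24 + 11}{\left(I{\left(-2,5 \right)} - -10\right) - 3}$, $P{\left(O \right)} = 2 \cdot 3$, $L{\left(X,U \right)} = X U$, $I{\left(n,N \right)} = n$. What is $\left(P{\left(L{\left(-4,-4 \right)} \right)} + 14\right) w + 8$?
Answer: $-44$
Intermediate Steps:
$L{\left(X,U \right)} = U X$
$P{\left(O \right)} = 6$
$w = - \frac{13}{5}$ ($w = \frac{-24 + 11}{\left(-2 - -10\right) - 3} = - \frac{13}{\left(-2 + 10\right) - 3} = - \frac{13}{8 - 3} = - \frac{13}{5} \approx -2.6$)
$\left(P{\left(L{\left(-4,-4 \right)} \right)} + 14\right) w + 8 = \left(6 + 14\right) \left(- \frac{13}{5}\right) + 8 = 20 \left(- \frac{13}{5}\right) + 8 = -52 + 8 = -44$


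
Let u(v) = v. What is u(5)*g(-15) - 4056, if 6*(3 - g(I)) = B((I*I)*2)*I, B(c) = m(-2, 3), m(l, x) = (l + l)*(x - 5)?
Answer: -3941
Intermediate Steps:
m(l, x) = 2*l*(-5 + x) (m(l, x) = (2*l)*(-5 + x) = 2*l*(-5 + x))
B(c) = 8 (B(c) = 2*(-2)*(-5 + 3) = 2*(-2)*(-2) = 8)
g(I) = 3 - 4*I/3
u(5)*g(-15) - 4056 = 5*(3 - 4/3*(-15)) - 4056 = 5*(3 + 20) - 4056 = 5*23 - 4056 = 115 - 4056 = -3941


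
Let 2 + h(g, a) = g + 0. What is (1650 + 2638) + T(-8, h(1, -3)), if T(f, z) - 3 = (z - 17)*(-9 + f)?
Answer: 4597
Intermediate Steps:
h(g, a) = -2 + g (h(g, a) = -2 + (g + 0) = -2 + g)
T(f, z) = 3 + (-17 + z)*(-9 + f) (T(f, z) = 3 + (z - 17)*(-9 + f) = 3 + (-17 + z)*(-9 + f))
(1650 + 2638) + T(-8, h(1, -3)) = (1650 + 2638) + (156 - 17*(-8) - 9*(-2 + 1) - 8*(-2 + 1)) = 4288 + (156 + 136 - 9*(-1) - 8*(-1)) = 4288 + (156 + 136 + 9 + 8) = 4288 + 309 = 4597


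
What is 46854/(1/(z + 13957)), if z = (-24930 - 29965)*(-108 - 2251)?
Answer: 6068120669748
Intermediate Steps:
z = 129497305 (z = -54895*(-2359) = 129497305)
46854/(1/(z + 13957)) = 46854/(1/(129497305 + 13957)) = 46854/(1/129511262) = 46854*129511262 = 6068120669748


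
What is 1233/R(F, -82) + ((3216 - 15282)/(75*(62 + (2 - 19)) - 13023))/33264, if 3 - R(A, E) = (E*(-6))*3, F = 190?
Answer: -21982791031/26262859392 ≈ -0.83703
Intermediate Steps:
R(A, E) = 3 + 18*E (R(A, E) = 3 - E*(-6)*3 = 3 - (-6*E)*3 = 3 - (-18)*E = 3 + 18*E)
1233/R(F, -82) + ((3216 - 15282)/(75*(62 + (2 - 19)) - 13023))/33264 = 1233/(3 + 18*(-82)) + ((3216 - 15282)/(75*(62 + (2 - 19)) - 13023))/33264 = 1233/(3 - 1476) - 12066/(75*(62 - 17) - 13023)*(1/33264) = 1233/(-1473) - 12066/(75*45 - 13023)*(1/33264) = 1233*(-1/1473) - 12066/(3375 - 13023)*(1/33264) = -411/491 - 12066/(-9648)*(1/33264) = -411/491 - 12066*(-1/9648)*(1/33264) = -411/491 + (2011/1608)*(1/33264) = -411/491 + 2011/53488512 = -21982791031/26262859392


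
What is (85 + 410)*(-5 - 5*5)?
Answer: -14850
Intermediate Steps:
(85 + 410)*(-5 - 5*5) = 495*(-5 - 25) = 495*(-30) = -14850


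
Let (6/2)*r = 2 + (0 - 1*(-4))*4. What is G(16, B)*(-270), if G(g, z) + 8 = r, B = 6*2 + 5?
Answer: 540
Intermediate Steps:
B = 17 (B = 12 + 5 = 17)
r = 6 (r = (2 + (0 - 1*(-4))*4)/3 = (2 + (0 + 4)*4)/3 = (2 + 4*4)/3 = (2 + 16)/3 = (⅓)*18 = 6)
G(g, z) = -2 (G(g, z) = -8 + 6 = -2)
G(16, B)*(-270) = -2*(-270) = 540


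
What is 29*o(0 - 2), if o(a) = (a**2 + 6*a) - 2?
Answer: -290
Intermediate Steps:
o(a) = -2 + a**2 + 6*a
29*o(0 - 2) = 29*(-2 + (0 - 2)**2 + 6*(0 - 2)) = 29*(-2 + (-2)**2 + 6*(-2)) = 29*(-2 + 4 - 12) = 29*(-10) = -290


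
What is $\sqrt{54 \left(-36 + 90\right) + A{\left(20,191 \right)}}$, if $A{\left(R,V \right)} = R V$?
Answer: $4 \sqrt{421} \approx 82.073$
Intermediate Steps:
$\sqrt{54 \left(-36 + 90\right) + A{\left(20,191 \right)}} = \sqrt{54 \left(-36 + 90\right) + 20 \cdot 191} = \sqrt{54 \cdot 54 + 3820} = \sqrt{2916 + 3820} = \sqrt{6736} = 4 \sqrt{421}$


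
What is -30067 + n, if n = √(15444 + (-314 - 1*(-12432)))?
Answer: -30067 + √27562 ≈ -29901.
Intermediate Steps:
n = √27562 (n = √(15444 + (-314 + 12432)) = √(15444 + 12118) = √27562 ≈ 166.02)
-30067 + n = -30067 + √27562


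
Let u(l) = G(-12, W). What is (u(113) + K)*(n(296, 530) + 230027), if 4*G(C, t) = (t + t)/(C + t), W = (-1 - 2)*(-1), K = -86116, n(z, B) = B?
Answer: -119128110229/6 ≈ -1.9855e+10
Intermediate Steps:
W = 3 (W = -3*(-1) = 3)
G(C, t) = t/(2*(C + t)) (G(C, t) = ((t + t)/(C + t))/4 = ((2*t)/(C + t))/4 = (2*t/(C + t))/4 = t/(2*(C + t)))
u(l) = -⅙ (u(l) = (½)*3/(-12 + 3) = (½)*3/(-9) = (½)*3*(-⅑) = -⅙)
(u(113) + K)*(n(296, 530) + 230027) = (-⅙ - 86116)*(530 + 230027) = -516697/6*230557 = -119128110229/6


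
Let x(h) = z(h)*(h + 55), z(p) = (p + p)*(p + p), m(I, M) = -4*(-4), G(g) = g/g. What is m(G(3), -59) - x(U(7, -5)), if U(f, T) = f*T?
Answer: -97984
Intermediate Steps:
G(g) = 1
m(I, M) = 16
U(f, T) = T*f
z(p) = 4*p² (z(p) = (2*p)*(2*p) = 4*p²)
x(h) = 4*h²*(55 + h) (x(h) = (4*h²)*(h + 55) = (4*h²)*(55 + h) = 4*h²*(55 + h))
m(G(3), -59) - x(U(7, -5)) = 16 - 4*(-5*7)²*(55 - 5*7) = 16 - 4*(-35)²*(55 - 35) = 16 - 4*1225*20 = 16 - 1*98000 = 16 - 98000 = -97984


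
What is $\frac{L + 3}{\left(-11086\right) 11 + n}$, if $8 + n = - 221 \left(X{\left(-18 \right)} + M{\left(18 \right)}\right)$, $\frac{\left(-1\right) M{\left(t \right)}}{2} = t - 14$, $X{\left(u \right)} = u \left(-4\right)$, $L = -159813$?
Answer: $\frac{26635}{22683} \approx 1.1742$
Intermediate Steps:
$X{\left(u \right)} = - 4 u$
$M{\left(t \right)} = 28 - 2 t$ ($M{\left(t \right)} = - 2 \left(t - 14\right) = - 2 \left(-14 + t\right) = 28 - 2 t$)
$n = -14152$ ($n = -8 - 221 \left(\left(-4\right) \left(-18\right) + \left(28 - 36\right)\right) = -8 - 221 \left(72 + \left(28 - 36\right)\right) = -8 - 221 \left(72 - 8\right) = -8 - 14144 = -14152$)
$\frac{L + 3}{\left(-11086\right) 11 + n} = \frac{-159813 + 3}{\left(-11086\right) 11 - 14152} = - \frac{159810}{-121946 - 14152} = - \frac{159810}{-136098} = \left(-159810\right) \left(- \frac{1}{136098}\right) = \frac{26635}{22683}$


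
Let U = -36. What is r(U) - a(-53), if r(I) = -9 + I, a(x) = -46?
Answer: 1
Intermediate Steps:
r(U) - a(-53) = (-9 - 36) - 1*(-46) = -45 + 46 = 1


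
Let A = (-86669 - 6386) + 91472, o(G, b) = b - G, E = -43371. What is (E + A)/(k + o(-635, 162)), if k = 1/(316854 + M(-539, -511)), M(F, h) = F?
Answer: -7109812255/126051528 ≈ -56.404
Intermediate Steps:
k = 1/316315 (k = 1/(316854 - 539) = 1/316315 ≈ 3.1614e-6)
A = -1583 (A = -93055 + 91472 = -1583)
(E + A)/(k + o(-635, 162)) = (-43371 - 1583)/(1/316315 + (162 - 1*(-635))) = -44954/(1/316315 + (162 + 635)) = -44954/(1/316315 + 797) = -44954/252103056/316315 = -44954*316315/252103056 = -7109812255/126051528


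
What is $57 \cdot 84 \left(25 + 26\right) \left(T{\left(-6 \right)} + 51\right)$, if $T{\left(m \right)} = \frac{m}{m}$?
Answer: $12697776$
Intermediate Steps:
$T{\left(m \right)} = 1$
$57 \cdot 84 \left(25 + 26\right) \left(T{\left(-6 \right)} + 51\right) = 57 \cdot 84 \left(25 + 26\right) \left(1 + 51\right) = 4788 \cdot 51 \cdot 52 = 4788 \cdot 2652 = 12697776$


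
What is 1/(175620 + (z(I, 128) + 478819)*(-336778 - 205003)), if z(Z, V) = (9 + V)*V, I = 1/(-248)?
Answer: -1/268915532635 ≈ -3.7186e-12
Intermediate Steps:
I = -1/248 ≈ -0.0040323
z(Z, V) = V*(9 + V)
1/(175620 + (z(I, 128) + 478819)*(-336778 - 205003)) = 1/(175620 + (128*(9 + 128) + 478819)*(-336778 - 205003)) = 1/(175620 + (128*137 + 478819)*(-541781)) = 1/(175620 + (17536 + 478819)*(-541781)) = 1/(175620 + 496355*(-541781)) = 1/(175620 - 268915708255) = 1/(-268915532635) = -1/268915532635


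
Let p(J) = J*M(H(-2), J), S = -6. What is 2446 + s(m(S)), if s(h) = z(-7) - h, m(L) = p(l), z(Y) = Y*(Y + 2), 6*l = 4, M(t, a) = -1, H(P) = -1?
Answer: 7445/3 ≈ 2481.7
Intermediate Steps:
l = ⅔ (l = (⅙)*4 = ⅔ ≈ 0.66667)
z(Y) = Y*(2 + Y)
p(J) = -J (p(J) = J*(-1) = -J)
m(L) = -⅔ (m(L) = -1*⅔ = -⅔)
s(h) = 35 - h (s(h) = -7*(2 - 7) - h = -7*(-5) - h = 35 - h)
2446 + s(m(S)) = 2446 + (35 - 1*(-⅔)) = 2446 + (35 + ⅔) = 2446 + 107/3 = 7445/3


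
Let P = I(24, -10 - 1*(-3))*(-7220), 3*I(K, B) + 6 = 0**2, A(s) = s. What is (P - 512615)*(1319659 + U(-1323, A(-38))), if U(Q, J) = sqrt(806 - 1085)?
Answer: -657421122325 - 1494525*I*sqrt(31) ≈ -6.5742e+11 - 8.3212e+6*I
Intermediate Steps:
I(K, B) = -2 (I(K, B) = -2 + (1/3)*0**2 = -2 + (1/3)*0 = -2 + 0 = -2)
P = 14440 (P = -2*(-7220) = 14440)
U(Q, J) = 3*I*sqrt(31) (U(Q, J) = sqrt(-279) = 3*I*sqrt(31))
(P - 512615)*(1319659 + U(-1323, A(-38))) = (14440 - 512615)*(1319659 + 3*I*sqrt(31)) = -498175*(1319659 + 3*I*sqrt(31)) = -657421122325 - 1494525*I*sqrt(31)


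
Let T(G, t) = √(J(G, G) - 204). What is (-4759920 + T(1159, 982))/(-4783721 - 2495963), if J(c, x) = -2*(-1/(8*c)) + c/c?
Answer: 1189980/1819921 - I*√1090743013/16874307512 ≈ 0.65386 - 1.9572e-6*I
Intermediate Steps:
J(c, x) = 1 + 1/(4*c) (J(c, x) = -(-1)/(4*c) + 1 = 1/(4*c) + 1 = 1 + 1/(4*c))
T(G, t) = √(-204 + (¼ + G)/G) (T(G, t) = √((¼ + G)/G - 204) = √(-204 + (¼ + G)/G))
(-4759920 + T(1159, 982))/(-4783721 - 2495963) = (-4759920 + √(-812 + 1/1159)/2)/(-4783721 - 2495963) = (-4759920 + √(-812 + 1/1159)/2)/(-7279684) = (-4759920 + √(-941107/1159)/2)*(-1/7279684) = (-4759920 + (I*√1090743013/1159)/2)*(-1/7279684) = (-4759920 + I*√1090743013/2318)*(-1/7279684) = 1189980/1819921 - I*√1090743013/16874307512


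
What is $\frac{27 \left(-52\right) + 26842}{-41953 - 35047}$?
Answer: $- \frac{1817}{5500} \approx -0.33036$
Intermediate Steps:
$\frac{27 \left(-52\right) + 26842}{-41953 - 35047} = \frac{-1404 + 26842}{-77000} = 25438 \left(- \frac{1}{77000}\right) = - \frac{1817}{5500}$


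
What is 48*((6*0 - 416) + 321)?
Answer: -4560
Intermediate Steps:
48*((6*0 - 416) + 321) = 48*((0 - 416) + 321) = 48*(-416 + 321) = 48*(-95) = -4560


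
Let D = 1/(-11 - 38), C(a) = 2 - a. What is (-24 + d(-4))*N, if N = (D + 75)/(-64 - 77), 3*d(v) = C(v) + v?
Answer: 36740/2961 ≈ 12.408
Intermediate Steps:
D = -1/49 (D = 1/(-49) = -1/49 ≈ -0.020408)
d(v) = 2/3 (d(v) = ((2 - v) + v)/3 = (1/3)*2 = 2/3)
N = -3674/6909 (N = (-1/49 + 75)/(-64 - 77) = (3674/49)/(-141) = (3674/49)*(-1/141) = -3674/6909 ≈ -0.53177)
(-24 + d(-4))*N = (-24 + 2/3)*(-3674/6909) = -70/3*(-3674/6909) = 36740/2961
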